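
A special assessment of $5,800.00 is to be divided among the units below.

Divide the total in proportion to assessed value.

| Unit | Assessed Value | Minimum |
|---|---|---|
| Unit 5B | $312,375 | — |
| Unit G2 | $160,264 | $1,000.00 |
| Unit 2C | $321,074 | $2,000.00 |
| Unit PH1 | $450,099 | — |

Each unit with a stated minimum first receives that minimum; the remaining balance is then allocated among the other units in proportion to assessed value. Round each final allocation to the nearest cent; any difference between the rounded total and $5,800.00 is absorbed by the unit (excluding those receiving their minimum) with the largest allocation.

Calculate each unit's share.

Fund the minimums — Unit G2 $1,000.00; Unit 2C $2,000.00. Residual $2,800.00.
Residual split over remaining assessed value 762,474: Unit 5B 1,147.1211 → $1,147.12; Unit PH1 1,652.8789 → $1,652.88.

Unit 5B: $1,147.12 | Unit G2: $1,000.00 | Unit 2C: $2,000.00 | Unit PH1: $1,652.88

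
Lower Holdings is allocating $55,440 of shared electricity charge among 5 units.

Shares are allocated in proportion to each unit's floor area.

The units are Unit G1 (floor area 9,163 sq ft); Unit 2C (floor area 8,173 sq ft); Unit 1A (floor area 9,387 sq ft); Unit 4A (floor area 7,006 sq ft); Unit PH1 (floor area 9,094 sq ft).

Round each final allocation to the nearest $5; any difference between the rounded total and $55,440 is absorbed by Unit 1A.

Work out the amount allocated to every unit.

Unit G1: $11,865 | Unit 2C: $10,580 | Unit 1A: $12,150 | Unit 4A: $9,070 | Unit PH1: $11,775

Total floor area = 42,823.
Proportional shares: Unit G1 9,163/42,823 × $55,440 = 11,862.71; Unit 2C 8,173/42,823 × $55,440 = 10,581.02; Unit 1A 9,387/42,823 × $55,440 = 12,152.70; Unit 4A 7,006/42,823 × $55,440 = 9,070.19; Unit PH1 9,094/42,823 × $55,440 = 11,773.38.
At nearest $5: Unit G1 $11,865; Unit 2C $10,580; Unit 1A $12,155; Unit 4A $9,070; Unit PH1 $11,775. Sum = $55,445.
Difference $55,440 − $55,445 = −$5 applied to Unit 1A: Unit 1A becomes $12,150.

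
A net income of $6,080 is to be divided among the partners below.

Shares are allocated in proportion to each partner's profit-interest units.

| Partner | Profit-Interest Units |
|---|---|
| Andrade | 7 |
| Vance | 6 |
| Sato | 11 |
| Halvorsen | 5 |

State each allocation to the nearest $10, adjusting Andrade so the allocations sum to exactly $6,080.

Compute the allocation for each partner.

Andrade: $1,460; Vance: $1,260; Sato: $2,310; Halvorsen: $1,050

Combined profit-interest units = 29.
Raw shares: Andrade 7/29 × $6,080 = 1,467.59; Vance 6/29 × $6,080 = 1,257.93; Sato 11/29 × $6,080 = 2,306.21; Halvorsen 5/29 × $6,080 = 1,048.28.
Rounded to nearest $10: Andrade $1,470; Vance $1,260; Sato $2,310; Halvorsen $1,050. Sum = $6,090.
Difference $6,080 − $6,090 = −$10 applied to Andrade: Andrade becomes $1,460.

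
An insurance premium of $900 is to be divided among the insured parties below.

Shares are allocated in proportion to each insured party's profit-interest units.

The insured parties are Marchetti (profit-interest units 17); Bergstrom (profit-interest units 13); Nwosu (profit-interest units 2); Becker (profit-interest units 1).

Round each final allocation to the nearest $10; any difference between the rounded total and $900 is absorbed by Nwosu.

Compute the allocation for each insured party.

Profit-interest units total: 33.
Proportional shares: Marchetti 17/33 × $900 = 463.64; Bergstrom 13/33 × $900 = 354.55; Nwosu 2/33 × $900 = 54.55; Becker 1/33 × $900 = 27.27.
Rounded to nearest $10: Marchetti $460; Bergstrom $350; Nwosu $50; Becker $30. Sum = $890.
Difference $900 − $890 = +$10 applied to Nwosu: Nwosu becomes $60.

Marchetti: $460 | Bergstrom: $350 | Nwosu: $60 | Becker: $30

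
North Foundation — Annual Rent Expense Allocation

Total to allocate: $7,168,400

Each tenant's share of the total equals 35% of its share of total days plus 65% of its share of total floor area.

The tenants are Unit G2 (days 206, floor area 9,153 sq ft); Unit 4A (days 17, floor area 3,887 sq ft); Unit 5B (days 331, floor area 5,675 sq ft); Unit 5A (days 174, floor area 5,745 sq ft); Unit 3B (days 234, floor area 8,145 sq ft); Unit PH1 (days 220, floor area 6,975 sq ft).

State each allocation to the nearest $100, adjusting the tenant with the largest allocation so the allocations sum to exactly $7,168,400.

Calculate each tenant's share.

Unit G2: $1,514,700 · Unit 4A: $493,700 · Unit 5B: $1,370,700 · Unit 5A: $1,045,700 · Unit 3B: $1,455,500 · Unit PH1: $1,288,100

Days total 1,182; floor area total 39,580.
Combined weights (35% days + 65% floor area): Unit G2 0.2113; Unit 4A 0.0689; Unit 5B 0.1912; Unit 5A 0.1459; Unit 3B 0.2031; Unit PH1 0.1797.
Pro-rata amounts: Unit G2 1,514,775.11; Unit 4A 493,672.28; Unit 5B 1,370,663.79; Unit 5A 1,045,652.61; Unit 3B 1,455,544.18; Unit PH1 1,288,092.03.
After rounding ($100): Unit G2 $1,514,800; Unit 4A $493,700; Unit 5B $1,370,700; Unit 5A $1,045,700; Unit 3B $1,455,500; Unit PH1 $1,288,100. Sum = $7,168,500.
Difference $7,168,400 − $7,168,500 = −$100 applied to largest allocation (Unit G2): Unit G2 becomes $1,514,700.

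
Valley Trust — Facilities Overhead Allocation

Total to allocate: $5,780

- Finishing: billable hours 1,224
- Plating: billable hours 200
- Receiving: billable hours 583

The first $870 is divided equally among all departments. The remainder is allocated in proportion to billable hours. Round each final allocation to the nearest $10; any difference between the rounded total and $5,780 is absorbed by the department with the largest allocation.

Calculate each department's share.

Finishing: $3,280 · Plating: $780 · Receiving: $1,720

First tranche $870 split equally: $290 each.
Remainder $4,910 by billable hours (total 2,007): Finishing 2,994.44 → $2,990; Plating 489.29 → $490; Receiving 1,426.27 → $1,430.
Totals: Finishing $290 + $2,990 = $3,280; Plating $290 + $490 = $780; Receiving $290 + $1,430 = $1,720.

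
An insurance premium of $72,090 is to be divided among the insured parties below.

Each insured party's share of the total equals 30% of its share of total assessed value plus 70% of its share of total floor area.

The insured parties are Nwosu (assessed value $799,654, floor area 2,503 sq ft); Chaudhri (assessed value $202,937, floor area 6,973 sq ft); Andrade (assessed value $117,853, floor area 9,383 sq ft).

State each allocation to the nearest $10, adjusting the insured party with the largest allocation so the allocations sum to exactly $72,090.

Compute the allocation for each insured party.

Nwosu: $22,130; Chaudhri: $22,580; Andrade: $27,380

Assessed value total 1,120,444; floor area total 18,859.
Combined weights (30% assessed value + 70% floor area): Nwosu 0.3070; Chaudhri 0.3132; Andrade 0.3798.
Proportional shares: Nwosu 22,132.60; Chaudhri 22,575.51; Andrade 27,381.89.
After rounding ($10): Nwosu $22,130; Chaudhri $22,580; Andrade $27,380. Sum = $72,090.
No rounding difference to absorb.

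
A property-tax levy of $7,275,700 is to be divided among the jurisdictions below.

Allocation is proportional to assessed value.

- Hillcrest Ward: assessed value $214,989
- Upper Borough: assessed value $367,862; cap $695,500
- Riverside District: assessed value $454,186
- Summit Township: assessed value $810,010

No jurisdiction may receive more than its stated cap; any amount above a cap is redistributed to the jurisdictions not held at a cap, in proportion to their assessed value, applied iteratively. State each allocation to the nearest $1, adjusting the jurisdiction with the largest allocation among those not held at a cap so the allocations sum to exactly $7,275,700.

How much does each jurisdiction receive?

Assessed value total: 1,847,047.
Proportional shares (ignoring caps): Hillcrest Ward 846,862.84; Upper Borough 1,449,044.64; Riverside District 1,789,083.37; Summit Township 3,190,709.15.
Held at cap: Upper Borough ($695,500); residual $6,580,200 reallocated over remaining assessed value 1,479,185.
Shares after redistribution: Hillcrest Ward 956,385.18 → $956,385; Riverside District 2,020,460.40 → $2,020,460; Summit Township 3,603,354.42 → $3,603,354.
Rounding difference +$1 applied to Summit Township → $3,603,355.

Hillcrest Ward: $956,385; Upper Borough: $695,500; Riverside District: $2,020,460; Summit Township: $3,603,355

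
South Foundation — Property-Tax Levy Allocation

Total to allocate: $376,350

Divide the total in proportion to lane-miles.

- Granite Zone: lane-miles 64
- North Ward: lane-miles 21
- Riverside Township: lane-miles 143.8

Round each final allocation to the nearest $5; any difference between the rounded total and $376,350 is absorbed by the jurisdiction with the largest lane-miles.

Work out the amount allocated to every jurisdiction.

Granite Zone: $105,275 | North Ward: $34,545 | Riverside Township: $236,530

Total lane-miles = 228.8.
Proportional shares: Granite Zone 64/228.8 × $376,350 = 105,272.73; North Ward 21/228.8 × $376,350 = 34,542.61; Riverside Township 143.8/228.8 × $376,350 = 236,534.66.
At nearest $5: Granite Zone $105,275; North Ward $34,545; Riverside Township $236,535. Sum = $376,355.
Difference $376,350 − $376,355 = −$5 applied to largest lane-miles (Riverside Township): Riverside Township becomes $236,530.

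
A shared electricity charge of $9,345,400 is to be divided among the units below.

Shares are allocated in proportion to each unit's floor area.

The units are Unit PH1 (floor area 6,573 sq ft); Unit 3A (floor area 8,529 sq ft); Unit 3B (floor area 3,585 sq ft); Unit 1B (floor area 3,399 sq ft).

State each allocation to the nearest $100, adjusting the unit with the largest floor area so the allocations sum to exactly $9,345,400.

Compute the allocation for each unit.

Unit PH1: $2,781,300 | Unit 3A: $3,609,000 | Unit 3B: $1,516,900 | Unit 1B: $1,438,200

Floor area total: 22,086.
Unrounded shares: Unit PH1 6,573/22,086 × $9,345,400 = 2,781,278.38; Unit 3A 8,529/22,086 × $9,345,400 = 3,608,934.01; Unit 3B 3,585/22,086 × $9,345,400 = 1,516,945.53; Unit 1B 3,399/22,086 × $9,345,400 = 1,438,242.08.
At nearest $100: Unit PH1 $2,781,300; Unit 3A $3,608,900; Unit 3B $1,516,900; Unit 1B $1,438,200. Sum = $9,345,300.
Difference $9,345,400 − $9,345,300 = +$100 applied to largest floor area (Unit 3A): Unit 3A becomes $3,609,000.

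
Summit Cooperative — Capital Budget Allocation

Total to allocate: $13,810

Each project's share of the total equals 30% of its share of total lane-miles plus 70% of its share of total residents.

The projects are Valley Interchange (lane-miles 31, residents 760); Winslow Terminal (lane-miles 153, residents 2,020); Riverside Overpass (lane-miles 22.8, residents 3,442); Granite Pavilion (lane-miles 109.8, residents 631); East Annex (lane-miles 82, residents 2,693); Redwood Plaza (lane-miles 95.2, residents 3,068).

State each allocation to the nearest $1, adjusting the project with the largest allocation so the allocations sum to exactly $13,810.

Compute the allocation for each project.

Valley Interchange: $843 · Winslow Terminal: $2,832 · Riverside Overpass: $2,829 · Granite Pavilion: $1,405 · East Annex: $2,752 · Redwood Plaza: $3,149

Lane-miles total 493.8; residents total 12,614.
Blended shares (30% lane-miles + 70% residents): Valley Interchange 0.0610; Winslow Terminal 0.2051; Riverside Overpass 0.2049; Granite Pavilion 0.1017; East Annex 0.1993; Redwood Plaza 0.2281.
Raw shares: Valley Interchange 842.53; Winslow Terminal 2,831.74; Riverside Overpass 2,829.14; Granite Pavilion 1,404.81; East Annex 2,751.82; Redwood Plaza 3,149.96.
Rounded to nearest $1: Valley Interchange $843; Winslow Terminal $2,832; Riverside Overpass $2,829; Granite Pavilion $1,405; East Annex $2,752; Redwood Plaza $3,150. Sum = $13,811.
Difference $13,810 − $13,811 = −$1 applied to largest allocation (Redwood Plaza): Redwood Plaza becomes $3,149.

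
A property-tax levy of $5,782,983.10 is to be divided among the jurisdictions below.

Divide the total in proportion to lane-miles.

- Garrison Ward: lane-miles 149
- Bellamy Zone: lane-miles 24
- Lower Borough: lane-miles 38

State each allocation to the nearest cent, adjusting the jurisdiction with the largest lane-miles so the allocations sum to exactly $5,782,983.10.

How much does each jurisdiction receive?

Lane-miles total: 149 + 24 + 38 = 211.
Pro-rata amounts: Garrison Ward 4,083,717.9237; Bellamy Zone 657,780.0682; Lower Borough 1,041,485.1081.
Rounded to nearest cent: Garrison Ward $4,083,717.92; Bellamy Zone $657,780.07; Lower Borough $1,041,485.11. Sum = $5,782,983.10.
Rounded total matches; no reconciliation needed.

Garrison Ward: $4,083,717.92; Bellamy Zone: $657,780.07; Lower Borough: $1,041,485.11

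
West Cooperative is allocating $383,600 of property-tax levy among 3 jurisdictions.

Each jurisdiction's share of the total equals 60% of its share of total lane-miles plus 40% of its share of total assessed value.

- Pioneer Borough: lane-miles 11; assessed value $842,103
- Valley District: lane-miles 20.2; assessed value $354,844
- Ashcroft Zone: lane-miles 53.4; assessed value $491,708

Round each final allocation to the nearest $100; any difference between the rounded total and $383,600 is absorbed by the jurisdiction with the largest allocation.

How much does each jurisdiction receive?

Lane-miles total 84.6; assessed value total 1,688,655.
Composite weights (60% lane-miles + 40% assessed value): Pioneer Borough 0.2775; Valley District 0.2273; Ashcroft Zone 0.4952.
Proportional shares: Pioneer Borough 106,444.11; Valley District 87,198.44; Ashcroft Zone 189,957.45.
Rounded to nearest $100: Pioneer Borough $106,400; Valley District $87,200; Ashcroft Zone $190,000. Sum = $383,600.
Sum already equals the total — no adjustment.

Pioneer Borough: $106,400 · Valley District: $87,200 · Ashcroft Zone: $190,000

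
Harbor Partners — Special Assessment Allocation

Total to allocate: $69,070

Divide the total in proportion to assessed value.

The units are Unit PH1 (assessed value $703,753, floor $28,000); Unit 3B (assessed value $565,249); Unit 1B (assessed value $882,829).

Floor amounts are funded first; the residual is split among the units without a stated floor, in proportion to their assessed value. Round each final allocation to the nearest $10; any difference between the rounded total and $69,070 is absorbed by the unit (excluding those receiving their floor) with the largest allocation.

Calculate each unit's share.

Minimums first: Unit PH1 $28,000. Residual $41,070.
Residual split over remaining assessed value 1,448,078: Unit 3B 16,031.44 → $16,030; Unit 1B 25,038.56 → $25,040.

Unit PH1: $28,000 | Unit 3B: $16,030 | Unit 1B: $25,040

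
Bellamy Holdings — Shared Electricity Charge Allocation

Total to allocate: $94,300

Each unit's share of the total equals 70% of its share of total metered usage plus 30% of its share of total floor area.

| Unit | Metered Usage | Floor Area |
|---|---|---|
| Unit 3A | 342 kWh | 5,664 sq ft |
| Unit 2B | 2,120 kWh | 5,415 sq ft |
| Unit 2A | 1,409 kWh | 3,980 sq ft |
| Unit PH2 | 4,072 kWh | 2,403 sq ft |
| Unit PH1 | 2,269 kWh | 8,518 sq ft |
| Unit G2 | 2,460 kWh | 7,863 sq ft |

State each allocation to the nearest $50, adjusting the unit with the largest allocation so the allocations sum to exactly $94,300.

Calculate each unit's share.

Unit 3A: $6,500 | Unit 2B: $15,550 | Unit 2A: $10,650 | Unit PH2: $23,250 | Unit PH1: $18,950 | Unit G2: $19,400

Metered usage total 12,672; floor area total 33,843.
Composite weights (70% metered usage + 30% floor area): Unit 3A 0.0691; Unit 2B 0.1651; Unit 2A 0.1131; Unit PH2 0.2462; Unit PH1 0.2008; Unit G2 0.2056.
Pro-rata amounts: Unit 3A 6,516.16; Unit 2B 15,569.84; Unit 2A 10,666.61; Unit PH2 23,220.26; Unit PH1 18,939.86; Unit G2 19,387.27.
Rounded to nearest $50: Unit 3A $6,500; Unit 2B $15,550; Unit 2A $10,650; Unit PH2 $23,200; Unit PH1 $18,950; Unit G2 $19,400. Sum = $94,250.
Difference $94,300 − $94,250 = +$50 applied to largest allocation (Unit PH2): Unit PH2 becomes $23,250.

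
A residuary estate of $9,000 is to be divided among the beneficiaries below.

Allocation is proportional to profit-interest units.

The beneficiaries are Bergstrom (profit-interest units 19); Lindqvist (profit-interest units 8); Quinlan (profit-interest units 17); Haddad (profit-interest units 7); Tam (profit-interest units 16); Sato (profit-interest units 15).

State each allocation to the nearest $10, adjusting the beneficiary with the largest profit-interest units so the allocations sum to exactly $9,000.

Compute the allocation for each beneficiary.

Bergstrom: $2,070 · Lindqvist: $880 · Quinlan: $1,870 · Haddad: $770 · Tam: $1,760 · Sato: $1,650

Combined profit-interest units = 82.
Raw shares: Bergstrom 19/82 × $9,000 = 2,085.37; Lindqvist 8/82 × $9,000 = 878.05; Quinlan 17/82 × $9,000 = 1,865.85; Haddad 7/82 × $9,000 = 768.29; Tam 16/82 × $9,000 = 1,756.10; Sato 15/82 × $9,000 = 1,646.34.
After rounding ($10): Bergstrom $2,090; Lindqvist $880; Quinlan $1,870; Haddad $770; Tam $1,760; Sato $1,650. Sum = $9,020.
Difference $9,000 − $9,020 = −$20 applied to largest profit-interest units (Bergstrom): Bergstrom becomes $2,070.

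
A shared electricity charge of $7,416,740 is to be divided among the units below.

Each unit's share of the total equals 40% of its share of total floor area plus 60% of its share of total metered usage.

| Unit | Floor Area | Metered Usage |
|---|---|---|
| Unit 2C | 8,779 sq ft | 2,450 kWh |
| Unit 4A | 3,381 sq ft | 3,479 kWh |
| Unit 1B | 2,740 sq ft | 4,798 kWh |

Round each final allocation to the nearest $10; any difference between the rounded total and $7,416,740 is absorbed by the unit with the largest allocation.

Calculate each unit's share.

Unit 2C: $2,764,330; Unit 4A: $2,116,430; Unit 1B: $2,535,980

Floor area total 14,900; metered usage total 10,727.
Blended shares (40% floor area + 60% metered usage): Unit 2C 0.3727; Unit 4A 0.2854; Unit 1B 0.3419.
Unrounded shares: Unit 2C 2,764,331.99; Unit 4A 2,116,427.45; Unit 1B 2,535,980.56.
After rounding ($10): Unit 2C $2,764,330; Unit 4A $2,116,430; Unit 1B $2,535,980. Sum = $7,416,740.
Sum already equals the total — no adjustment.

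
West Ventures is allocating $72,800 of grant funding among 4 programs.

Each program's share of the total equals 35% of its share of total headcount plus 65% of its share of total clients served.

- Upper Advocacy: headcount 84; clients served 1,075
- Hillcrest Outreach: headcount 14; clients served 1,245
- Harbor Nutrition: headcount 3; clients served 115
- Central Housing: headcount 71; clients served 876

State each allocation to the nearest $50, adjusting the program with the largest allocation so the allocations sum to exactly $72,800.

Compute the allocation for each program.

Upper Advocacy: $27,800 · Hillcrest Outreach: $19,850 · Harbor Nutrition: $2,100 · Central Housing: $23,050

Totals — headcount 172, clients served 3,311.
Blended shares (35% headcount + 65% clients served): Upper Advocacy 0.3820; Hillcrest Outreach 0.2729; Harbor Nutrition 0.0287; Central Housing 0.3164.
Unrounded shares: Upper Advocacy 27,807.36; Hillcrest Outreach 19,867.19; Harbor Nutrition 2,087.97; Central Housing 23,037.48.
After rounding ($50): Upper Advocacy $27,800; Hillcrest Outreach $19,850; Harbor Nutrition $2,100; Central Housing $23,050. Sum = $72,800.
No rounding difference to absorb.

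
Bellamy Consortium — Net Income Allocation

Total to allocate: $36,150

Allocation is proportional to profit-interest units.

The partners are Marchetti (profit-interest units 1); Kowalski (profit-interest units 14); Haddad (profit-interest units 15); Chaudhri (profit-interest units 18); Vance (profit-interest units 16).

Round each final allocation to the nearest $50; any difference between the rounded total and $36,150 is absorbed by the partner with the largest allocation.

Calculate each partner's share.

Total profit-interest units = 64.
Pro-rata amounts: Marchetti 1/64 × $36,150 = 564.84; Kowalski 14/64 × $36,150 = 7,907.81; Haddad 15/64 × $36,150 = 8,472.66; Chaudhri 18/64 × $36,150 = 10,167.19; Vance 16/64 × $36,150 = 9,037.50.
Rounded to nearest $50: Marchetti $550; Kowalski $7,900; Haddad $8,450; Chaudhri $10,150; Vance $9,050. Sum = $36,100.
Difference $36,150 − $36,100 = +$50 applied to largest allocation (Chaudhri): Chaudhri becomes $10,200.

Marchetti: $550; Kowalski: $7,900; Haddad: $8,450; Chaudhri: $10,200; Vance: $9,050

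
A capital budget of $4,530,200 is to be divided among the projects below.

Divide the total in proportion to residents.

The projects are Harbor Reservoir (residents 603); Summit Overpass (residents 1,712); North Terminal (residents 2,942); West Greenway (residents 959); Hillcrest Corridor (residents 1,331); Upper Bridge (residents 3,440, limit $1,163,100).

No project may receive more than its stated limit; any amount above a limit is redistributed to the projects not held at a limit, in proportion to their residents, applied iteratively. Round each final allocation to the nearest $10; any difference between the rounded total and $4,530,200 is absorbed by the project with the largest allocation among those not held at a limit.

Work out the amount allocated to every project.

Harbor Reservoir: $269,030; Summit Overpass: $763,810; North Terminal: $1,312,570; West Greenway: $427,860; Hillcrest Corridor: $593,830; Upper Bridge: $1,163,100

Residents total: 10,987.
Proportional shares (ignoring caps): Harbor Reservoir 248,631.16; Summit Overpass 705,898.10; North Terminal 1,213,056.19; West Greenway 395,418.39; Hillcrest Corridor 548,802.79; Upper Bridge 1,418,393.37.
Held at cap: Upper Bridge ($1,163,100); remaining pool $3,367,100 reallocated over remaining residents 7,547.
Shares after redistribution: Harbor Reservoir 269,028.93 → $269,030; Summit Overpass 763,810.15 → $763,810; North Terminal 1,312,575.62 → $1,312,580; West Greenway 427,858.61 → $427,860; Hillcrest Corridor 593,826.70 → $593,830.
Rounding difference −$10 applied to North Terminal → $1,312,570.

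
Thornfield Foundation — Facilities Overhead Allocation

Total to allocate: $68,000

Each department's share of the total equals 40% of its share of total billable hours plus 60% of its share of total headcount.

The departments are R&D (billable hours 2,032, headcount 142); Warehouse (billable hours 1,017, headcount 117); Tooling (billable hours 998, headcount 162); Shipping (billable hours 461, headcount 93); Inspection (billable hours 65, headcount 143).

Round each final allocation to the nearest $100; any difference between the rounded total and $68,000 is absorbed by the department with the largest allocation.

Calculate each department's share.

Totals — billable hours 4,573, headcount 657.
Combined weights (40% billable hours + 60% headcount): R&D 0.3074; Warehouse 0.1958; Tooling 0.2352; Shipping 0.1253; Inspection 0.1363.
Proportional shares: R&D 20,904.51; Warehouse 13,314.82; Tooling 15,996.33; Shipping 8,517.35; Inspection 9,266.98.
At nearest $100: R&D $20,900; Warehouse $13,300; Tooling $16,000; Shipping $8,500; Inspection $9,300. Sum = $68,000.
No rounding difference to absorb.

R&D: $20,900; Warehouse: $13,300; Tooling: $16,000; Shipping: $8,500; Inspection: $9,300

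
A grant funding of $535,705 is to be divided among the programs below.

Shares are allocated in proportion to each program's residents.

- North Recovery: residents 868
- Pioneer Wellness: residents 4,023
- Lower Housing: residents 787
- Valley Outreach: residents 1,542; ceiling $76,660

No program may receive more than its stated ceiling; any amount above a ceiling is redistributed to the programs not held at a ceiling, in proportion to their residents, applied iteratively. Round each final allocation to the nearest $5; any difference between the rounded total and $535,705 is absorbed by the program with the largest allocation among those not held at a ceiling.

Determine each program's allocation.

Combined residents = 7,220.
Unconstrained shares: North Recovery 64,403.32; Pioneer Wellness 298,496.01; Lower Housing 58,393.33; Valley Outreach 114,412.34.
Held at cap: Valley Outreach ($76,660); remaining pool $459,045 reallocated over remaining residents 5,678.
Redistributed shares: North Recovery 70,174.54 → $70,175; Pioneer Wellness 325,244.46 → $325,245; Lower Housing 63,626.00 → $63,625.

North Recovery: $70,175 | Pioneer Wellness: $325,245 | Lower Housing: $63,625 | Valley Outreach: $76,660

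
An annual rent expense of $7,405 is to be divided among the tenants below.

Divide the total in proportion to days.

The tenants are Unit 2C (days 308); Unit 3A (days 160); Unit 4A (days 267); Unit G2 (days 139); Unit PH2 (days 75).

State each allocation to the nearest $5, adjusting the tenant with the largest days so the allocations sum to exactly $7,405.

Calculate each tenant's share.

Days total: 949.
Pro-rata amounts: Unit 2C 308/949 × $7,405 = 2,403.31; Unit 3A 160/949 × $7,405 = 1,248.47; Unit 4A 267/949 × $7,405 = 2,083.39; Unit G2 139/949 × $7,405 = 1,084.61; Unit PH2 75/949 × $7,405 = 585.22.
After rounding ($5): Unit 2C $2,405; Unit 3A $1,250; Unit 4A $2,085; Unit G2 $1,085; Unit PH2 $585. Sum = $7,410.
Difference $7,405 − $7,410 = −$5 applied to largest days (Unit 2C): Unit 2C becomes $2,400.

Unit 2C: $2,400 | Unit 3A: $1,250 | Unit 4A: $2,085 | Unit G2: $1,085 | Unit PH2: $585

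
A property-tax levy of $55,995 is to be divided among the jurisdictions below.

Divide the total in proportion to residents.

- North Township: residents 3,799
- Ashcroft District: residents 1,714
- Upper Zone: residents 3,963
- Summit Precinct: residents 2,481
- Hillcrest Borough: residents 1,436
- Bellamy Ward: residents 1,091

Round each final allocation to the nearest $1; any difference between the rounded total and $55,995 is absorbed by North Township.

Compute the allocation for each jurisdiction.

North Township: $14,686 | Ashcroft District: $6,626 | Upper Zone: $15,321 | Summit Precinct: $9,592 | Hillcrest Borough: $5,552 | Bellamy Ward: $4,218

Sum of residents: 14,484.
Pro-rata amounts: North Township 3,799/14,484 × $55,995 = 14,686.90; Ashcroft District 1,714/14,484 × $55,995 = 6,626.31; Upper Zone 3,963/14,484 × $55,995 = 15,320.92; Summit Precinct 2,481/14,484 × $55,995 = 9,591.52; Hillcrest Borough 1,436/14,484 × $55,995 = 5,551.56; Bellamy Ward 1,091/14,484 × $55,995 = 4,217.80.
After rounding ($1): North Township $14,687; Ashcroft District $6,626; Upper Zone $15,321; Summit Precinct $9,592; Hillcrest Borough $5,552; Bellamy Ward $4,218. Sum = $55,996.
Difference $55,995 − $55,996 = −$1 applied to North Township: North Township becomes $14,686.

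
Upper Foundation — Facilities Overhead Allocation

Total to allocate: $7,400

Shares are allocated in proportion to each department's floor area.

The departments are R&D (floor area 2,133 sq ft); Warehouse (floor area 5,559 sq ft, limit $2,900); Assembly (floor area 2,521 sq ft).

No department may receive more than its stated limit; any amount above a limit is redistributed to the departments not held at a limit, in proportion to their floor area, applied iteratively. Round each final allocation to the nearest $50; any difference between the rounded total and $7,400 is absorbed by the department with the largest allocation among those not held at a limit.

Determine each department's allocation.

Combined floor area = 10,213.
Unconstrained shares: R&D 1,545.50; Warehouse 4,027.87; Assembly 1,826.63.
Capped: Warehouse ($2,900); residual $4,500 reallocated over remaining floor area 4,654.
Remaining shares: R&D 2,062.42 → $2,050; Assembly 2,437.58 → $2,450.

R&D: $2,050 · Warehouse: $2,900 · Assembly: $2,450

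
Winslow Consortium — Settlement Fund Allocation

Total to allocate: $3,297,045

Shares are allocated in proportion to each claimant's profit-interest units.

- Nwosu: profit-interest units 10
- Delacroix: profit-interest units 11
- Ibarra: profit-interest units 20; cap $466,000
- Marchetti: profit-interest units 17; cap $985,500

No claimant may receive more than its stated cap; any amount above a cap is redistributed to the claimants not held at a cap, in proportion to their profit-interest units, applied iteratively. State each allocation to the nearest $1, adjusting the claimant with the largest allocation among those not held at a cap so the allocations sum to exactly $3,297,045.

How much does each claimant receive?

Sum of profit-interest units: 58.
Unconstrained shares: Nwosu 568,456.03; Delacroix 625,301.64; Ibarra 1,136,912.07; Marchetti 966,375.26.
Held at cap: Ibarra ($466,000); remaining pool $2,831,045 reallocated over remaining profit-interest units 38.
Held at cap: Marchetti ($985,500); remaining pool $1,845,545 reallocated over remaining profit-interest units 21.
Redistributed shares: Nwosu 878,830.95 → $878,831; Delacroix 966,714.05 → $966,714.

Nwosu: $878,831; Delacroix: $966,714; Ibarra: $466,000; Marchetti: $985,500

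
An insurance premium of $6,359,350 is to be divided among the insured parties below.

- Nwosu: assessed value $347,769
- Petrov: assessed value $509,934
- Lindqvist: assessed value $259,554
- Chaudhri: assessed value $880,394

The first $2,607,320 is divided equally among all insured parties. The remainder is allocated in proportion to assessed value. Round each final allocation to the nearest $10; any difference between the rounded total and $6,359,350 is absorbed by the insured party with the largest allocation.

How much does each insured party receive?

First tranche $2,607,320 split equally: $651,830 each.
Remainder $3,752,030 by assessed value (total 1,997,651): Nwosu 653,187.03 → $653,190; Petrov 957,768.73 → $957,770; Lindqvist 487,499.77 → $487,500; Chaudhri 1,653,574.47 → $1,653,570.
Totals: Nwosu $651,830 + $653,190 = $1,305,020; Petrov $651,830 + $957,770 = $1,609,600; Lindqvist $651,830 + $487,500 = $1,139,330; Chaudhri $651,830 + $1,653,570 = $2,305,400.

Nwosu: $1,305,020 · Petrov: $1,609,600 · Lindqvist: $1,139,330 · Chaudhri: $2,305,400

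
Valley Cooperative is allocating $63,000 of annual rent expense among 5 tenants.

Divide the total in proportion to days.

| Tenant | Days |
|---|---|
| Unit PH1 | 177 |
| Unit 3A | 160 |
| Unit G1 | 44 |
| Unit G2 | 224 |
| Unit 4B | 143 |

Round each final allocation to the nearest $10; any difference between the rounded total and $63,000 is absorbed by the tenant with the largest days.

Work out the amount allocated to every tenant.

Unit PH1: $14,910 · Unit 3A: $13,480 · Unit G1: $3,710 · Unit G2: $18,860 · Unit 4B: $12,040

Combined days = 177 + 160 + 44 + 224 + 143 = 748.
Proportional shares: Unit PH1 14,907.75; Unit 3A 13,475.94; Unit G1 3,705.88; Unit G2 18,866.31; Unit 4B 12,044.12.
After rounding ($10): Unit PH1 $14,910; Unit 3A $13,480; Unit G1 $3,710; Unit G2 $18,870; Unit 4B $12,040. Sum = $63,010.
Difference $63,000 − $63,010 = −$10 applied to largest days (Unit G2): Unit G2 becomes $18,860.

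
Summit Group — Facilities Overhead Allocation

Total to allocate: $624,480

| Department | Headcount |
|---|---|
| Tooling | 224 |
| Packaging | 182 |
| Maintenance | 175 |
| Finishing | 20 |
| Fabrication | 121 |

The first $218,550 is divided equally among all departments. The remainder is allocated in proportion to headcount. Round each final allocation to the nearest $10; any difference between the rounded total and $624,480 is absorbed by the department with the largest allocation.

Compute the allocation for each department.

$218,550 shared equally gives $43,710 per department.
Remainder $405,930 by headcount (total 722): Tooling 125,939.50 → $125,940; Packaging 102,325.84 → $102,330; Maintenance 98,390.24 → $98,390; Finishing 11,244.60 → $11,240; Fabrication 68,029.82 → $68,030.
Totals: Tooling $43,710 + $125,940 = $169,650; Packaging $43,710 + $102,330 = $146,040; Maintenance $43,710 + $98,390 = $142,100; Finishing $43,710 + $11,240 = $54,950; Fabrication $43,710 + $68,030 = $111,740.

Tooling: $169,650 · Packaging: $146,040 · Maintenance: $142,100 · Finishing: $54,950 · Fabrication: $111,740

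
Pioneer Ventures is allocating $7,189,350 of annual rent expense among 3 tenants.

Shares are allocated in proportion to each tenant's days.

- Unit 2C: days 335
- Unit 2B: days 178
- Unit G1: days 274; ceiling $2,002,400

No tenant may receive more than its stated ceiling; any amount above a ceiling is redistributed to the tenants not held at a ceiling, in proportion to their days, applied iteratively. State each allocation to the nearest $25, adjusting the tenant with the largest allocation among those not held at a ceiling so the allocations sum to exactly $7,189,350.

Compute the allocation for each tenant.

Unit 2C: $3,387,200; Unit 2B: $1,799,750; Unit G1: $2,002,400

Days total: 787.
Pro-rata shares before constraints: Unit 2C 3,060,269.70; Unit 2B 1,626,053.75; Unit G1 2,503,026.56.
Capped: Unit G1 ($2,002,400); balance $5,186,950 reallocated over remaining days 513.
Redistributed shares: Unit 2C 3,387,189.57 → $3,387,200; Unit 2B 1,799,760.43 → $1,799,750.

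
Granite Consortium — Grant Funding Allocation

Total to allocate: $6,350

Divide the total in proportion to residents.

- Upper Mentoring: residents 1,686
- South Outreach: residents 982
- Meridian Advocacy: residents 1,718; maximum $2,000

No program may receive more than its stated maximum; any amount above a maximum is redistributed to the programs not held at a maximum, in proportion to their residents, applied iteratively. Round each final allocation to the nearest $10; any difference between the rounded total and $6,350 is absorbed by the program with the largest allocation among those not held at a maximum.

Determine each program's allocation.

Upper Mentoring: $2,750; South Outreach: $1,600; Meridian Advocacy: $2,000

Combined residents = 4,386.
Proportional shares (ignoring caps): Upper Mentoring 2,440.97; South Outreach 1,421.73; Meridian Advocacy 2,487.30.
Cap binds for Meridian Advocacy ($2,000); residual $4,350 reallocated over remaining residents 2,668.
Shares after redistribution: Upper Mentoring 2,748.91 → $2,750; South Outreach 1,601.09 → $1,600.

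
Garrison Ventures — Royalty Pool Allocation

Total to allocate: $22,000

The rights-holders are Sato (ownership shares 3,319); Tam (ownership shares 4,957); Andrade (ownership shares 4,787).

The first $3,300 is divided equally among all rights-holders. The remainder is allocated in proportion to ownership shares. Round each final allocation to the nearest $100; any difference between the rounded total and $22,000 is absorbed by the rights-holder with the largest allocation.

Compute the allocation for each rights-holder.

Sato: $5,900; Tam: $8,100; Andrade: $8,000

$3,300 shared equally gives $1,100 per rights-holder.
Remainder $18,700 by ownership shares (total 13,063): Sato 4,751.23 → $4,800; Tam 7,096.07 → $7,100; Andrade 6,852.71 → $6,900.
Rounding difference −$100 on remainder applied to Tam.
Totals: Sato $1,100 + $4,800 = $5,900; Tam $1,100 + $7,000 = $8,100; Andrade $1,100 + $6,900 = $8,000.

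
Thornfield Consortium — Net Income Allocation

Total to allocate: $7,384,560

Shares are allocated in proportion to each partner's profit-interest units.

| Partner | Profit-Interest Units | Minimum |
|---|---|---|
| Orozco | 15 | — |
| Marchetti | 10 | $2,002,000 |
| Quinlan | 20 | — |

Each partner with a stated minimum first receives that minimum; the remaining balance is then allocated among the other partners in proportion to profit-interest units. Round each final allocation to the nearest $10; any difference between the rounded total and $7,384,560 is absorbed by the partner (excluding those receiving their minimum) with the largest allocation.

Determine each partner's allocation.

Minimums first: Marchetti $2,002,000. Balance $5,382,560.
Balance split over remaining profit-interest units 35: Orozco 2,306,811.43 → $2,306,810; Quinlan 3,075,748.57 → $3,075,750.

Orozco: $2,306,810; Marchetti: $2,002,000; Quinlan: $3,075,750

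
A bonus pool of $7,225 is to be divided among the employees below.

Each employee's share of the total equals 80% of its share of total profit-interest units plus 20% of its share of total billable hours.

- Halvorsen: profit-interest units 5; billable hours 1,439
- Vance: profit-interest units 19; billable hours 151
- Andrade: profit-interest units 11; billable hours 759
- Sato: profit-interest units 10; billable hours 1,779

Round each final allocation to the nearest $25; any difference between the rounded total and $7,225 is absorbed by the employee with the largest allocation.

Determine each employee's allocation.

Profit-interest units total 45; billable hours total 4,128.
Blended shares (80% profit-interest units + 20% billable hours): Halvorsen 0.1586; Vance 0.3451; Andrade 0.2323; Sato 0.2640.
Raw shares: Halvorsen 1,145.94; Vance 2,493.30; Andrade 1,678.58; Sato 1,907.18.
After rounding ($25): Halvorsen $1,150; Vance $2,500; Andrade $1,675; Sato $1,900. Sum = $7,225.
No rounding difference to absorb.

Halvorsen: $1,150; Vance: $2,500; Andrade: $1,675; Sato: $1,900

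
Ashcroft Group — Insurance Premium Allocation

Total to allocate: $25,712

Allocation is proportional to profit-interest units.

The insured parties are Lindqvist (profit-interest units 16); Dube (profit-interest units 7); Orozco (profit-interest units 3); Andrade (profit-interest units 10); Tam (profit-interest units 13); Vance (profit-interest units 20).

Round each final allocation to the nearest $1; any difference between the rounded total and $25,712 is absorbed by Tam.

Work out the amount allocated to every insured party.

Lindqvist: $5,962 · Dube: $2,608 · Orozco: $1,118 · Andrade: $3,726 · Tam: $4,845 · Vance: $7,453

Sum of profit-interest units: 69.
Pro-rata amounts: Lindqvist 16/69 × $25,712 = 5,962.20; Dube 7/69 × $25,712 = 2,608.46; Orozco 3/69 × $25,712 = 1,117.91; Andrade 10/69 × $25,712 = 3,726.38; Tam 13/69 × $25,712 = 4,844.29; Vance 20/69 × $25,712 = 7,452.75.
At nearest $1: Lindqvist $5,962; Dube $2,608; Orozco $1,118; Andrade $3,726; Tam $4,844; Vance $7,453. Sum = $25,711.
Difference $25,712 − $25,711 = +$1 applied to Tam: Tam becomes $4,845.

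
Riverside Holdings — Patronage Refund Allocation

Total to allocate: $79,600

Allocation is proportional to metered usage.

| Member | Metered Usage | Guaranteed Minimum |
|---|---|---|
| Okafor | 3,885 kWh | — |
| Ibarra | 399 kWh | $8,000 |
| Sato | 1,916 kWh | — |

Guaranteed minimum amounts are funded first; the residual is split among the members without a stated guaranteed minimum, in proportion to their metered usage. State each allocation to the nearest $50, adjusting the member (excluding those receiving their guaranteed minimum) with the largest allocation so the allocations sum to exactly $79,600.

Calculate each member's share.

Minimums first: Ibarra $8,000. Balance $71,600.
Balance split over remaining metered usage 5,801: Okafor 47,951.39 → $47,950; Sato 23,648.61 → $23,650.

Okafor: $47,950 · Ibarra: $8,000 · Sato: $23,650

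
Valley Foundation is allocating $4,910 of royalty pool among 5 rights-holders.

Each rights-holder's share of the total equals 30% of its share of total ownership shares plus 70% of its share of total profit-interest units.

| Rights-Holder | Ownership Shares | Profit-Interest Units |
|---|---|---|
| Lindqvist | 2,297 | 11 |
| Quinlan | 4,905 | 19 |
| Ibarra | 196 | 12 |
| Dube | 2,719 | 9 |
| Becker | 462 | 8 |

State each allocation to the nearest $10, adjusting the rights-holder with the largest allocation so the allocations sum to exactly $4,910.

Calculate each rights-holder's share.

Lindqvist: $960 · Quinlan: $1,790 · Ibarra: $730 · Dube: $900 · Becker: $530

Totals — ownership shares 10,579, profit-interest units 59.
Blended shares (30% ownership shares + 70% profit-interest units): Lindqvist 0.1956; Quinlan 0.3645; Ibarra 0.1479; Dube 0.1839; Becker 0.1080.
Pro-rata amounts: Lindqvist 960.63; Quinlan 1,789.79; Ibarra 726.34; Dube 902.88; Becker 530.36.
After rounding ($10): Lindqvist $960; Quinlan $1,790; Ibarra $730; Dube $900; Becker $530. Sum = $4,910.
Sum already equals the total — no adjustment.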